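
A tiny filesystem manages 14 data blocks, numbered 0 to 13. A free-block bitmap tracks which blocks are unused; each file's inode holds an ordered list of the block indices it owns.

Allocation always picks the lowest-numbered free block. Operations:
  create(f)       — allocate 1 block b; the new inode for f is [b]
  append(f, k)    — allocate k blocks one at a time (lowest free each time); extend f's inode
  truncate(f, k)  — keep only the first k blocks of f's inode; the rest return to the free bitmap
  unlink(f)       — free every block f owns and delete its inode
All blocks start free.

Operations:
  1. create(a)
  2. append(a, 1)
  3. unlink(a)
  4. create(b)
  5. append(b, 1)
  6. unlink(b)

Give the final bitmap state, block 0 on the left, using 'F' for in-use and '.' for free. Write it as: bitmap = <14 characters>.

bitmap = ..............

[1] create(a) — a=0 (map F.............)
[2] append(a, 1) — a=0,1 (map FF............)
[3] unlink(a) —  (map ..............)
[4] create(b) — b=0 (map F.............)
[5] append(b, 1) — b=0,1 (map FF............)
[6] unlink(b) —  (map ..............)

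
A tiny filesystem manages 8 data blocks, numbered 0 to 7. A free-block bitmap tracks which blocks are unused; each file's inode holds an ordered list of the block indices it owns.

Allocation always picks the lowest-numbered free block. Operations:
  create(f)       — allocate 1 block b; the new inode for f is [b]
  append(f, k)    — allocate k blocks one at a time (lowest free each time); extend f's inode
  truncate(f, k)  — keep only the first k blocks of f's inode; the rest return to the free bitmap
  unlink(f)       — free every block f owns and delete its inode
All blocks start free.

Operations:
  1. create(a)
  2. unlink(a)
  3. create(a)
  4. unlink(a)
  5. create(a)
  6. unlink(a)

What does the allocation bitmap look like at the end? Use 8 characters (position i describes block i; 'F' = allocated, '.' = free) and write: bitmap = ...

[1] create(a) — a=0 (map F.......)
[2] unlink(a) —  (map ........)
[3] create(a) — a=0 (map F.......)
[4] unlink(a) —  (map ........)
[5] create(a) — a=0 (map F.......)
[6] unlink(a) —  (map ........)

bitmap = ........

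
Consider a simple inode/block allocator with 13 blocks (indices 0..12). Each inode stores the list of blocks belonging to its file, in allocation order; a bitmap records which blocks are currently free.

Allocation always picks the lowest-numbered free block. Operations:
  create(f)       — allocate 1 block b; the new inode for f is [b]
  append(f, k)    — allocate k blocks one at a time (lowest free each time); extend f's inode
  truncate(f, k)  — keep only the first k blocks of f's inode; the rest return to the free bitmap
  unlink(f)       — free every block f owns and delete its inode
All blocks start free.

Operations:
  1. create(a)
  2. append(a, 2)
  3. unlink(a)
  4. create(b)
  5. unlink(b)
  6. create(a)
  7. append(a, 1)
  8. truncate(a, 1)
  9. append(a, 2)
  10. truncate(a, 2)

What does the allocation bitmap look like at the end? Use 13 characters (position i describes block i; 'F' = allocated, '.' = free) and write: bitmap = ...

create(a): bitmap=F............ | a=[0]
append(a, 2): bitmap=FFF.......... | a=[0, 1, 2]
unlink(a): bitmap=............. | 
create(b): bitmap=F............ | b=[0]
unlink(b): bitmap=............. | 
create(a): bitmap=F............ | a=[0]
append(a, 1): bitmap=FF........... | a=[0, 1]
truncate(a, 1): bitmap=F............ | a=[0]
append(a, 2): bitmap=FFF.......... | a=[0, 1, 2]
truncate(a, 2): bitmap=FF........... | a=[0, 1]

bitmap = FF...........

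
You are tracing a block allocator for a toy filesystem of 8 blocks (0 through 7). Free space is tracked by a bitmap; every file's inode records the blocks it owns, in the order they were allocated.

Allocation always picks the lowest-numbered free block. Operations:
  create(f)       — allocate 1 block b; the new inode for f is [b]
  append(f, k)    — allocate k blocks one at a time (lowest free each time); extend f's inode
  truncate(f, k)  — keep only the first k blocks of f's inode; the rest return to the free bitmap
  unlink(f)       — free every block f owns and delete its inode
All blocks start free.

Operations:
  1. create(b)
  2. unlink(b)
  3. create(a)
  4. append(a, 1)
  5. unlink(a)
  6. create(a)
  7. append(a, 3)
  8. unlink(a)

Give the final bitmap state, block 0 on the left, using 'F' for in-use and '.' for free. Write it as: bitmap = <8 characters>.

bitmap = ........

[1] create(b) — b=0 (map F.......)
[2] unlink(b) —  (map ........)
[3] create(a) — a=0 (map F.......)
[4] append(a, 1) — a=0,1 (map FF......)
[5] unlink(a) —  (map ........)
[6] create(a) — a=0 (map F.......)
[7] append(a, 3) — a=0,1,2,3 (map FFFF....)
[8] unlink(a) —  (map ........)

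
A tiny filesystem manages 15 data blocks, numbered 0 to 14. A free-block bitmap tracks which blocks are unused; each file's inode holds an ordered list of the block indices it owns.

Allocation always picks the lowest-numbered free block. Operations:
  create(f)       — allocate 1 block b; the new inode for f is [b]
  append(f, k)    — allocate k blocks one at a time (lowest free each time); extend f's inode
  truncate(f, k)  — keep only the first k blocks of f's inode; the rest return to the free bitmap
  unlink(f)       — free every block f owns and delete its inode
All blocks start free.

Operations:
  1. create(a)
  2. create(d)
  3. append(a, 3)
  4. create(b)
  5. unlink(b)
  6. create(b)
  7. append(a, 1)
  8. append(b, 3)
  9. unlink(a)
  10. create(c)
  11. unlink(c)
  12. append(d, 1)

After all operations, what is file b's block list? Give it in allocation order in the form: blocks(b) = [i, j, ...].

blocks(b) = [5, 7, 8, 9]

after create(a) → a:[0]  free=[F..............]
after create(d) → a:[0], d:[1]  free=[FF.............]
after append(a, 3) → a:[0, 2, 3, 4], d:[1]  free=[FFFFF..........]
after create(b) → a:[0, 2, 3, 4], b:[5], d:[1]  free=[FFFFFF.........]
after unlink(b) → a:[0, 2, 3, 4], d:[1]  free=[FFFFF..........]
after create(b) → a:[0, 2, 3, 4], b:[5], d:[1]  free=[FFFFFF.........]
after append(a, 1) → a:[0, 2, 3, 4, 6], b:[5], d:[1]  free=[FFFFFFF........]
after append(b, 3) → a:[0, 2, 3, 4, 6], b:[5, 7, 8, 9], d:[1]  free=[FFFFFFFFFF.....]
after unlink(a) → b:[5, 7, 8, 9], d:[1]  free=[.F...F.FFF.....]
after create(c) → b:[5, 7, 8, 9], c:[0], d:[1]  free=[FF...F.FFF.....]
after unlink(c) → b:[5, 7, 8, 9], d:[1]  free=[.F...F.FFF.....]
after append(d, 1) → b:[5, 7, 8, 9], d:[1, 0]  free=[FF...F.FFF.....]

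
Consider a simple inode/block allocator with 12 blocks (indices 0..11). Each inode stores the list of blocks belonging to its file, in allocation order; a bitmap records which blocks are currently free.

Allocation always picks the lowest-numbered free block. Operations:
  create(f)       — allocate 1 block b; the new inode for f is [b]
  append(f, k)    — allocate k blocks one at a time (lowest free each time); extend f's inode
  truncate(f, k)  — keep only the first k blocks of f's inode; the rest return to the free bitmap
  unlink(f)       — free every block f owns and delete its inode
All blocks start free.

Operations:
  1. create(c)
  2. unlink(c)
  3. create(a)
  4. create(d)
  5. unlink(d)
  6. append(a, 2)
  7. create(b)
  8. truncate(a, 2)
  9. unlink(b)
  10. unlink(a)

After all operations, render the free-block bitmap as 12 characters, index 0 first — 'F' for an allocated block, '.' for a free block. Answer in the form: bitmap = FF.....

bitmap = ............

  1. create(c)  ⇒  F...........  {c→[0]}
  2. unlink(c)  ⇒  ............  {}
  3. create(a)  ⇒  F...........  {a→[0]}
  4. create(d)  ⇒  FF..........  {a→[0]; d→[1]}
  5. unlink(d)  ⇒  F...........  {a→[0]}
  6. append(a, 2)  ⇒  FFF.........  {a→[0, 1, 2]}
  7. create(b)  ⇒  FFFF........  {a→[0, 1, 2]; b→[3]}
  8. truncate(a, 2)  ⇒  FF.F........  {a→[0, 1]; b→[3]}
  9. unlink(b)  ⇒  FF..........  {a→[0, 1]}
  10. unlink(a)  ⇒  ............  {}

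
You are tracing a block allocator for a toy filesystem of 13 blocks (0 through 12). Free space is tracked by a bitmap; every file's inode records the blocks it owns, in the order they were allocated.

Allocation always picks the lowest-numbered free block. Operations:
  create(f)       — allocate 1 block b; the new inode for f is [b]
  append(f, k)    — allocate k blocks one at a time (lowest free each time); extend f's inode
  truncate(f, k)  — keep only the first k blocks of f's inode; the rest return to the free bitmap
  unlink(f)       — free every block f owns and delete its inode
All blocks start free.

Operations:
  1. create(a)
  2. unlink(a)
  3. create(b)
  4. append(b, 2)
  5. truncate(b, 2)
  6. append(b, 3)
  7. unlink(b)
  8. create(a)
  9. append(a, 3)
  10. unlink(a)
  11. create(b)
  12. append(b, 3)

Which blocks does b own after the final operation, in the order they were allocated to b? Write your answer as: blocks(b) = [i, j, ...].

after create(a) → a:[0]  free=[F............]
after unlink(a) →   free=[.............]
after create(b) → b:[0]  free=[F............]
after append(b, 2) → b:[0, 1, 2]  free=[FFF..........]
after truncate(b, 2) → b:[0, 1]  free=[FF...........]
after append(b, 3) → b:[0, 1, 2, 3, 4]  free=[FFFFF........]
after unlink(b) →   free=[.............]
after create(a) → a:[0]  free=[F............]
after append(a, 3) → a:[0, 1, 2, 3]  free=[FFFF.........]
after unlink(a) →   free=[.............]
after create(b) → b:[0]  free=[F............]
after append(b, 3) → b:[0, 1, 2, 3]  free=[FFFF.........]

blocks(b) = [0, 1, 2, 3]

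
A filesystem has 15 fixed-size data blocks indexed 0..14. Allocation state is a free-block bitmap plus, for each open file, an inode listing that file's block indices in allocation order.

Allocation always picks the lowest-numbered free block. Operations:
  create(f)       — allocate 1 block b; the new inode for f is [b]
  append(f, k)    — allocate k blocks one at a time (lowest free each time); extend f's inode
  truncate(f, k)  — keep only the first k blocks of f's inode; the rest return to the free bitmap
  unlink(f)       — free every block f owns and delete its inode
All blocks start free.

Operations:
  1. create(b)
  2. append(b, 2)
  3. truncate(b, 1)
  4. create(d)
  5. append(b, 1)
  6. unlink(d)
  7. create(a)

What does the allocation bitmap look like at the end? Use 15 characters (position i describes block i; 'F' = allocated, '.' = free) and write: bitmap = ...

bitmap = FFF............

[1] create(b) — b=0 (map F..............)
[2] append(b, 2) — b=0,1,2 (map FFF............)
[3] truncate(b, 1) — b=0 (map F..............)
[4] create(d) — b=0 d=1 (map FF.............)
[5] append(b, 1) — b=0,2 d=1 (map FFF............)
[6] unlink(d) — b=0,2 (map F.F............)
[7] create(a) — a=1 b=0,2 (map FFF............)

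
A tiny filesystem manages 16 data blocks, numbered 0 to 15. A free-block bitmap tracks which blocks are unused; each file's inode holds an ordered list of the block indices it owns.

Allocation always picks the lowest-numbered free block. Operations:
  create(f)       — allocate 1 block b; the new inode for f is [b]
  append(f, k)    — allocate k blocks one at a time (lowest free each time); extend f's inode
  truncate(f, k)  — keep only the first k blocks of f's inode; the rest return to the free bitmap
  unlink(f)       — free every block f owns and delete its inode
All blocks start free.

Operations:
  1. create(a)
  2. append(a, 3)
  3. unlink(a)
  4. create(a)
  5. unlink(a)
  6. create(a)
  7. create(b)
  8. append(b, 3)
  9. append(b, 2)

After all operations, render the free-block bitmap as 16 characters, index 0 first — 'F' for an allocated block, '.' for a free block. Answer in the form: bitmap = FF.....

bitmap = FFFFFFF.........

[1] create(a) — a=0 (map F...............)
[2] append(a, 3) — a=0,1,2,3 (map FFFF............)
[3] unlink(a) —  (map ................)
[4] create(a) — a=0 (map F...............)
[5] unlink(a) —  (map ................)
[6] create(a) — a=0 (map F...............)
[7] create(b) — a=0 b=1 (map FF..............)
[8] append(b, 3) — a=0 b=1,2,3,4 (map FFFFF...........)
[9] append(b, 2) — a=0 b=1,2,3,4,5,6 (map FFFFFFF.........)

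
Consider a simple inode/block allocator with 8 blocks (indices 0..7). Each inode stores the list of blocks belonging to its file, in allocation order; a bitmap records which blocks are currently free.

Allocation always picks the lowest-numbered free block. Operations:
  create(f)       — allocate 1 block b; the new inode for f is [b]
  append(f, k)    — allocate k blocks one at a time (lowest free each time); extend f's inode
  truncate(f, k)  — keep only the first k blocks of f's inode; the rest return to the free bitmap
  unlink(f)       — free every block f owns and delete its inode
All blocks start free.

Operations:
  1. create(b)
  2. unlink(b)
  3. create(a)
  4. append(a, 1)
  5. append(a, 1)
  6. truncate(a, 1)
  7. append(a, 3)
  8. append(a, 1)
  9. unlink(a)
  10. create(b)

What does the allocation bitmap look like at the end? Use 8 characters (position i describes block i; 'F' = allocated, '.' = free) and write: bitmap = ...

bitmap = F.......

create(b): bitmap=F....... | b=[0]
unlink(b): bitmap=........ | 
create(a): bitmap=F....... | a=[0]
append(a, 1): bitmap=FF...... | a=[0, 1]
append(a, 1): bitmap=FFF..... | a=[0, 1, 2]
truncate(a, 1): bitmap=F....... | a=[0]
append(a, 3): bitmap=FFFF.... | a=[0, 1, 2, 3]
append(a, 1): bitmap=FFFFF... | a=[0, 1, 2, 3, 4]
unlink(a): bitmap=........ | 
create(b): bitmap=F....... | b=[0]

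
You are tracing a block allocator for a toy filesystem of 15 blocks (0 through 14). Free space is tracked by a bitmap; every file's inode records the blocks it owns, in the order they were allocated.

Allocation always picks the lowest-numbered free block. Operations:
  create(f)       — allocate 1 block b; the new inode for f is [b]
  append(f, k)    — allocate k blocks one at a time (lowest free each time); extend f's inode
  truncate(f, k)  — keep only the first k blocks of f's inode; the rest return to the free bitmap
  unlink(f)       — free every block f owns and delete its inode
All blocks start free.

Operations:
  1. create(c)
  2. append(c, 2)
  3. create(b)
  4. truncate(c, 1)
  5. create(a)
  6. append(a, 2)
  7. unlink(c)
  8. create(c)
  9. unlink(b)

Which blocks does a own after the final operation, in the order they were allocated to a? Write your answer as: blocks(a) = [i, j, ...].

blocks(a) = [1, 2, 4]

[1] create(c) — c=0 (map F..............)
[2] append(c, 2) — c=0,1,2 (map FFF............)
[3] create(b) — b=3 c=0,1,2 (map FFFF...........)
[4] truncate(c, 1) — b=3 c=0 (map F..F...........)
[5] create(a) — a=1 b=3 c=0 (map FF.F...........)
[6] append(a, 2) — a=1,2,4 b=3 c=0 (map FFFFF..........)
[7] unlink(c) — a=1,2,4 b=3 (map .FFFF..........)
[8] create(c) — a=1,2,4 b=3 c=0 (map FFFFF..........)
[9] unlink(b) — a=1,2,4 c=0 (map FFF.F..........)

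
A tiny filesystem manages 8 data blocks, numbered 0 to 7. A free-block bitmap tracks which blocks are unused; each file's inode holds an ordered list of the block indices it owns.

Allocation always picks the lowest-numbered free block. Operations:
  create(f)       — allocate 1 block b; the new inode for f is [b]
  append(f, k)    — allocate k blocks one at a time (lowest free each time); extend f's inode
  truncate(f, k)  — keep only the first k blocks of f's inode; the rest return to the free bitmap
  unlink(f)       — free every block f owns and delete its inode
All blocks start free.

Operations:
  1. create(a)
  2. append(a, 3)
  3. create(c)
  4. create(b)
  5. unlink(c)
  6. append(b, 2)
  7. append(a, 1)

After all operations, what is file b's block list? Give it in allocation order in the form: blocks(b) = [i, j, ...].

after create(a) → a:[0]  free=[F.......]
after append(a, 3) → a:[0, 1, 2, 3]  free=[FFFF....]
after create(c) → a:[0, 1, 2, 3], c:[4]  free=[FFFFF...]
after create(b) → a:[0, 1, 2, 3], b:[5], c:[4]  free=[FFFFFF..]
after unlink(c) → a:[0, 1, 2, 3], b:[5]  free=[FFFF.F..]
after append(b, 2) → a:[0, 1, 2, 3], b:[5, 4, 6]  free=[FFFFFFF.]
after append(a, 1) → a:[0, 1, 2, 3, 7], b:[5, 4, 6]  free=[FFFFFFFF]

blocks(b) = [5, 4, 6]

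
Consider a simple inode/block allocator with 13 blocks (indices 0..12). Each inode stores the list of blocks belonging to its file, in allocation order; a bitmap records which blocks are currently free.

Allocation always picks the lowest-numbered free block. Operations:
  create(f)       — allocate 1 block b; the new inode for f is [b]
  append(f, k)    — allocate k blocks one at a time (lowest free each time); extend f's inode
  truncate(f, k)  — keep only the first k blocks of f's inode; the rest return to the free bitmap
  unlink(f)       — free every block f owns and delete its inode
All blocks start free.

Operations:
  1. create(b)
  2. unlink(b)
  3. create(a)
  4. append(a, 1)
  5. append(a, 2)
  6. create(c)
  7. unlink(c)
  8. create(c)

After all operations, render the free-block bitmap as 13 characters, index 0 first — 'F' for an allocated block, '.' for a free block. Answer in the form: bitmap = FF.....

create(b): bitmap=F............ | b=[0]
unlink(b): bitmap=............. | 
create(a): bitmap=F............ | a=[0]
append(a, 1): bitmap=FF........... | a=[0, 1]
append(a, 2): bitmap=FFFF......... | a=[0, 1, 2, 3]
create(c): bitmap=FFFFF........ | a=[0, 1, 2, 3] c=[4]
unlink(c): bitmap=FFFF......... | a=[0, 1, 2, 3]
create(c): bitmap=FFFFF........ | a=[0, 1, 2, 3] c=[4]

bitmap = FFFFF........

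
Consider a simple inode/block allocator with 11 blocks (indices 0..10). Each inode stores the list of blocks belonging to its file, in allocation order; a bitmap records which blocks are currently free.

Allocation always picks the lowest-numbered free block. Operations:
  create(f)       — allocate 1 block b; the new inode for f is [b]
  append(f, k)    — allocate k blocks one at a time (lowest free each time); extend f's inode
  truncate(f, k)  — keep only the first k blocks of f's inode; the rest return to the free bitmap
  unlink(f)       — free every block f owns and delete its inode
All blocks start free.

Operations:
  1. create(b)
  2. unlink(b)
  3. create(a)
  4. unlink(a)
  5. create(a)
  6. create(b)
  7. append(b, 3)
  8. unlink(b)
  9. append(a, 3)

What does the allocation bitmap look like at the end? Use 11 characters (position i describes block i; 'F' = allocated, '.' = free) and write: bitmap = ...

[1] create(b) — b=0 (map F..........)
[2] unlink(b) —  (map ...........)
[3] create(a) — a=0 (map F..........)
[4] unlink(a) —  (map ...........)
[5] create(a) — a=0 (map F..........)
[6] create(b) — a=0 b=1 (map FF.........)
[7] append(b, 3) — a=0 b=1,2,3,4 (map FFFFF......)
[8] unlink(b) — a=0 (map F..........)
[9] append(a, 3) — a=0,1,2,3 (map FFFF.......)

bitmap = FFFF.......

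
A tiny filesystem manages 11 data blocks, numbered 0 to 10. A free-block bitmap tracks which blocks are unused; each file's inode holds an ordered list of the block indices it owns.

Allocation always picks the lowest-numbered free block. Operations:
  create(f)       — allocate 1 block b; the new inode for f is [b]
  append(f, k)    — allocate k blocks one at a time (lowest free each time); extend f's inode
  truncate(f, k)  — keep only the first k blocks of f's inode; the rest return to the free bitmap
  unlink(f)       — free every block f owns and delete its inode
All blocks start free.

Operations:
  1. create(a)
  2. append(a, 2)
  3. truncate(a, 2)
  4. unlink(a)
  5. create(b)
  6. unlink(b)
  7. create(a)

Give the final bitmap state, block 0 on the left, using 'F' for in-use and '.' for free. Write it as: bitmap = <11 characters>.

[1] create(a) — a=0 (map F..........)
[2] append(a, 2) — a=0,1,2 (map FFF........)
[3] truncate(a, 2) — a=0,1 (map FF.........)
[4] unlink(a) —  (map ...........)
[5] create(b) — b=0 (map F..........)
[6] unlink(b) —  (map ...........)
[7] create(a) — a=0 (map F..........)

bitmap = F..........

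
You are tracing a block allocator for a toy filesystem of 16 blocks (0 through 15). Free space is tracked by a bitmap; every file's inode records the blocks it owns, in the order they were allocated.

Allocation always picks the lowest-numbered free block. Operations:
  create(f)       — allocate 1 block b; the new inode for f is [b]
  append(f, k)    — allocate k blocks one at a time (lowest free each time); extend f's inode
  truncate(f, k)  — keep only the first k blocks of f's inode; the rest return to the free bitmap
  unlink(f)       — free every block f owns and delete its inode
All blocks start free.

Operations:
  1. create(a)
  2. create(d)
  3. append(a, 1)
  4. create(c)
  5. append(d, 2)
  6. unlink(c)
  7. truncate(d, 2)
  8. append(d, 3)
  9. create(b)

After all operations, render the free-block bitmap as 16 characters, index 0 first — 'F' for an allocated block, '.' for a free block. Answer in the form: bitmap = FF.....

bitmap = FFFFFFFF........

[1] create(a) — a=0 (map F...............)
[2] create(d) — a=0 d=1 (map FF..............)
[3] append(a, 1) — a=0,2 d=1 (map FFF.............)
[4] create(c) — a=0,2 c=3 d=1 (map FFFF............)
[5] append(d, 2) — a=0,2 c=3 d=1,4,5 (map FFFFFF..........)
[6] unlink(c) — a=0,2 d=1,4,5 (map FFF.FF..........)
[7] truncate(d, 2) — a=0,2 d=1,4 (map FFF.F...........)
[8] append(d, 3) — a=0,2 d=1,4,3,5,6 (map FFFFFFF.........)
[9] create(b) — a=0,2 b=7 d=1,4,3,5,6 (map FFFFFFFF........)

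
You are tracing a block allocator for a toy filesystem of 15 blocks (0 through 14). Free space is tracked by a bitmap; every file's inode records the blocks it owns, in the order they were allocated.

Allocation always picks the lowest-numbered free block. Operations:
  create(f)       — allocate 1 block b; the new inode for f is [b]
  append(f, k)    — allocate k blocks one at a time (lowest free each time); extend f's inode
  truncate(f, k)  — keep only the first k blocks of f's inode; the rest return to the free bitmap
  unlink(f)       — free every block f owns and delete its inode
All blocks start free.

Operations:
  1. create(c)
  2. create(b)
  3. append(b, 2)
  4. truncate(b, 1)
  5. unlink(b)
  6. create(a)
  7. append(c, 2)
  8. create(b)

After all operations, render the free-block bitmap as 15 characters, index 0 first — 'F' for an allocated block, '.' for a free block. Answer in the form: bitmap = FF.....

after create(c) → c:[0]  free=[F..............]
after create(b) → b:[1], c:[0]  free=[FF.............]
after append(b, 2) → b:[1, 2, 3], c:[0]  free=[FFFF...........]
after truncate(b, 1) → b:[1], c:[0]  free=[FF.............]
after unlink(b) → c:[0]  free=[F..............]
after create(a) → a:[1], c:[0]  free=[FF.............]
after append(c, 2) → a:[1], c:[0, 2, 3]  free=[FFFF...........]
after create(b) → a:[1], b:[4], c:[0, 2, 3]  free=[FFFFF..........]

bitmap = FFFFF..........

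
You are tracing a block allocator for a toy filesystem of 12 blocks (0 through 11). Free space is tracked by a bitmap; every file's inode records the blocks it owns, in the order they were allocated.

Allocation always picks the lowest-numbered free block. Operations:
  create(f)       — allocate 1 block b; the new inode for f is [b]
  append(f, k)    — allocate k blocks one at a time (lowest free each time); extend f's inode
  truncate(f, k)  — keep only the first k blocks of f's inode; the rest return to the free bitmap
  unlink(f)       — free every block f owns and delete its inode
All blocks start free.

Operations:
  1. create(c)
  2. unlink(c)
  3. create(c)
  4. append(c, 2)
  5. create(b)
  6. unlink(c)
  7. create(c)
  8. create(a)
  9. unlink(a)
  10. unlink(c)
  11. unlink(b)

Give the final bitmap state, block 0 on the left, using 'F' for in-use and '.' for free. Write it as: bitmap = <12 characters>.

after create(c) → c:[0]  free=[F...........]
after unlink(c) →   free=[............]
after create(c) → c:[0]  free=[F...........]
after append(c, 2) → c:[0, 1, 2]  free=[FFF.........]
after create(b) → b:[3], c:[0, 1, 2]  free=[FFFF........]
after unlink(c) → b:[3]  free=[...F........]
after create(c) → b:[3], c:[0]  free=[F..F........]
after create(a) → a:[1], b:[3], c:[0]  free=[FF.F........]
after unlink(a) → b:[3], c:[0]  free=[F..F........]
after unlink(c) → b:[3]  free=[...F........]
after unlink(b) →   free=[............]

bitmap = ............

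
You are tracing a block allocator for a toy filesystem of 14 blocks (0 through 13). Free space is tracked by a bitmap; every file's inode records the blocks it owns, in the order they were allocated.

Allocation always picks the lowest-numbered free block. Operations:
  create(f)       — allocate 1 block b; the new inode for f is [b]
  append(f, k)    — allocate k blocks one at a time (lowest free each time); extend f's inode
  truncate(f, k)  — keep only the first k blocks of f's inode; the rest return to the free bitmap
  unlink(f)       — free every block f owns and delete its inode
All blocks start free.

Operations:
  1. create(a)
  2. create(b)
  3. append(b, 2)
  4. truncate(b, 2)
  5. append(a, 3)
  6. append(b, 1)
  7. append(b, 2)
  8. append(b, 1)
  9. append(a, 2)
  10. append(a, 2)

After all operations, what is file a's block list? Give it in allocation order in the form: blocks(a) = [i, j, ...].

blocks(a) = [0, 3, 4, 5, 10, 11, 12, 13]

create(a): bitmap=F............. | a=[0]
create(b): bitmap=FF............ | a=[0] b=[1]
append(b, 2): bitmap=FFFF.......... | a=[0] b=[1, 2, 3]
truncate(b, 2): bitmap=FFF........... | a=[0] b=[1, 2]
append(a, 3): bitmap=FFFFFF........ | a=[0, 3, 4, 5] b=[1, 2]
append(b, 1): bitmap=FFFFFFF....... | a=[0, 3, 4, 5] b=[1, 2, 6]
append(b, 2): bitmap=FFFFFFFFF..... | a=[0, 3, 4, 5] b=[1, 2, 6, 7, 8]
append(b, 1): bitmap=FFFFFFFFFF.... | a=[0, 3, 4, 5] b=[1, 2, 6, 7, 8, 9]
append(a, 2): bitmap=FFFFFFFFFFFF.. | a=[0, 3, 4, 5, 10, 11] b=[1, 2, 6, 7, 8, 9]
append(a, 2): bitmap=FFFFFFFFFFFFFF | a=[0, 3, 4, 5, 10, 11, 12, 13] b=[1, 2, 6, 7, 8, 9]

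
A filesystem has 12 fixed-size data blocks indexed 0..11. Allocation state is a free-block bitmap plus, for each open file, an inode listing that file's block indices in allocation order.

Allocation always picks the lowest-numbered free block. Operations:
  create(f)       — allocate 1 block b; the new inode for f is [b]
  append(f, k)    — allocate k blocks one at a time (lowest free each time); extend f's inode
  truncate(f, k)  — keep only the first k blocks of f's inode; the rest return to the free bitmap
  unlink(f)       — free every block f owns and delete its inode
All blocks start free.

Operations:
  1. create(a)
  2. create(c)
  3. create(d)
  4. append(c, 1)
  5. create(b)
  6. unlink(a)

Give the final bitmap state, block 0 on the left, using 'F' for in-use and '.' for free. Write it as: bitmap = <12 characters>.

bitmap = .FFFF.......

after create(a) → a:[0]  free=[F...........]
after create(c) → a:[0], c:[1]  free=[FF..........]
after create(d) → a:[0], c:[1], d:[2]  free=[FFF.........]
after append(c, 1) → a:[0], c:[1, 3], d:[2]  free=[FFFF........]
after create(b) → a:[0], b:[4], c:[1, 3], d:[2]  free=[FFFFF.......]
after unlink(a) → b:[4], c:[1, 3], d:[2]  free=[.FFFF.......]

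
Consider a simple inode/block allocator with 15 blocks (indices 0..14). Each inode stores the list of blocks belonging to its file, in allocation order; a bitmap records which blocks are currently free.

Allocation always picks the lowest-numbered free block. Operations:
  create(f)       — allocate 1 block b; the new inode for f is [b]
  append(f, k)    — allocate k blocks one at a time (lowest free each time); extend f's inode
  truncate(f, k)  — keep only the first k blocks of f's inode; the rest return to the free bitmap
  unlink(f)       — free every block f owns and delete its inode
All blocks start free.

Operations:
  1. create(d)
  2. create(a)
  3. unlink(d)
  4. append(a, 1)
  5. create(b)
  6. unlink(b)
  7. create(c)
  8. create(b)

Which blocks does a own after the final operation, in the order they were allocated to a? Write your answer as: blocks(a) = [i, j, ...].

create(d): bitmap=F.............. | d=[0]
create(a): bitmap=FF............. | a=[1] d=[0]
unlink(d): bitmap=.F............. | a=[1]
append(a, 1): bitmap=FF............. | a=[1, 0]
create(b): bitmap=FFF............ | a=[1, 0] b=[2]
unlink(b): bitmap=FF............. | a=[1, 0]
create(c): bitmap=FFF............ | a=[1, 0] c=[2]
create(b): bitmap=FFFF........... | a=[1, 0] b=[3] c=[2]

blocks(a) = [1, 0]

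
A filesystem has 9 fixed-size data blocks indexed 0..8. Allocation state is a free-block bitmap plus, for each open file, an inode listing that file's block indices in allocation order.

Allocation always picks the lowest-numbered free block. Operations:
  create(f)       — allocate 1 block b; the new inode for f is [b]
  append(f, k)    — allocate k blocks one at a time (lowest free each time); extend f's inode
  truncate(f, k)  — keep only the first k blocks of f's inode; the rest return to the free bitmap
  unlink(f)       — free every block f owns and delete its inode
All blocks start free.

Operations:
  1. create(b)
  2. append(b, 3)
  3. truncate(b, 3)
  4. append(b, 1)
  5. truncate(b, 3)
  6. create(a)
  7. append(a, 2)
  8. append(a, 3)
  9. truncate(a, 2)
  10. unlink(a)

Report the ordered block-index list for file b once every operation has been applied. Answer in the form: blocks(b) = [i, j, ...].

blocks(b) = [0, 1, 2]

create(b): bitmap=F........ | b=[0]
append(b, 3): bitmap=FFFF..... | b=[0, 1, 2, 3]
truncate(b, 3): bitmap=FFF...... | b=[0, 1, 2]
append(b, 1): bitmap=FFFF..... | b=[0, 1, 2, 3]
truncate(b, 3): bitmap=FFF...... | b=[0, 1, 2]
create(a): bitmap=FFFF..... | a=[3] b=[0, 1, 2]
append(a, 2): bitmap=FFFFFF... | a=[3, 4, 5] b=[0, 1, 2]
append(a, 3): bitmap=FFFFFFFFF | a=[3, 4, 5, 6, 7, 8] b=[0, 1, 2]
truncate(a, 2): bitmap=FFFFF.... | a=[3, 4] b=[0, 1, 2]
unlink(a): bitmap=FFF...... | b=[0, 1, 2]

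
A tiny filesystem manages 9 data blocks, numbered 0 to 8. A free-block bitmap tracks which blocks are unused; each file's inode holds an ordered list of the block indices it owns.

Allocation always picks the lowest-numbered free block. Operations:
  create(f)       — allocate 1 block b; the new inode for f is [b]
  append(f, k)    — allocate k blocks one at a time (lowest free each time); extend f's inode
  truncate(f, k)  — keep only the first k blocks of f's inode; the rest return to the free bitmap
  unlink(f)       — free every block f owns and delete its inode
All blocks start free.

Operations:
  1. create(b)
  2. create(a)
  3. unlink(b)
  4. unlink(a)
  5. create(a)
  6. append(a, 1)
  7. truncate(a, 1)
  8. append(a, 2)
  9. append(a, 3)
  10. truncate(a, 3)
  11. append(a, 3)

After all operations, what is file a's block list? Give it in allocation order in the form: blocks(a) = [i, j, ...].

blocks(a) = [0, 1, 2, 3, 4, 5]

create(b): bitmap=F........ | b=[0]
create(a): bitmap=FF....... | a=[1] b=[0]
unlink(b): bitmap=.F....... | a=[1]
unlink(a): bitmap=......... | 
create(a): bitmap=F........ | a=[0]
append(a, 1): bitmap=FF....... | a=[0, 1]
truncate(a, 1): bitmap=F........ | a=[0]
append(a, 2): bitmap=FFF...... | a=[0, 1, 2]
append(a, 3): bitmap=FFFFFF... | a=[0, 1, 2, 3, 4, 5]
truncate(a, 3): bitmap=FFF...... | a=[0, 1, 2]
append(a, 3): bitmap=FFFFFF... | a=[0, 1, 2, 3, 4, 5]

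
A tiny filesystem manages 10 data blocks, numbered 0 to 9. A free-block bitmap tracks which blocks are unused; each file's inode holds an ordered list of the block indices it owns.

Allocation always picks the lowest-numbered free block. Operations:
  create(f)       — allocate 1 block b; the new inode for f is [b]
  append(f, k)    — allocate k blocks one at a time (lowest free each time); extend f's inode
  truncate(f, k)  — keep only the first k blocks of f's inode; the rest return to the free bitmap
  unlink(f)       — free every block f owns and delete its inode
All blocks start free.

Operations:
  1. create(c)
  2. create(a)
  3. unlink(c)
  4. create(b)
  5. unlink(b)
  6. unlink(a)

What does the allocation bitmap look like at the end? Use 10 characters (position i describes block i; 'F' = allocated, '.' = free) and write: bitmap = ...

  1. create(c)  ⇒  F.........  {c→[0]}
  2. create(a)  ⇒  FF........  {a→[1]; c→[0]}
  3. unlink(c)  ⇒  .F........  {a→[1]}
  4. create(b)  ⇒  FF........  {a→[1]; b→[0]}
  5. unlink(b)  ⇒  .F........  {a→[1]}
  6. unlink(a)  ⇒  ..........  {}

bitmap = ..........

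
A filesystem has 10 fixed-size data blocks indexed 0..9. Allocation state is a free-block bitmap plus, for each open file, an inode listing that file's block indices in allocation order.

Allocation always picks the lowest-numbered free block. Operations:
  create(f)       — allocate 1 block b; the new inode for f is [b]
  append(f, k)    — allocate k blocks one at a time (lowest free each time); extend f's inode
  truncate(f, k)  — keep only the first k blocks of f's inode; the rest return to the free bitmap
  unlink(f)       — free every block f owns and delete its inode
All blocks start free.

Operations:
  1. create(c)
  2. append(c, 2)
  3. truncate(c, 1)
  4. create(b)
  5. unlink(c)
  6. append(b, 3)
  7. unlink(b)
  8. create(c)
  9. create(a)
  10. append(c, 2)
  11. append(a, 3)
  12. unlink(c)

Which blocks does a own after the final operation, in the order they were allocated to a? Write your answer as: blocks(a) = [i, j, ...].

create(c): bitmap=F......... | c=[0]
append(c, 2): bitmap=FFF....... | c=[0, 1, 2]
truncate(c, 1): bitmap=F......... | c=[0]
create(b): bitmap=FF........ | b=[1] c=[0]
unlink(c): bitmap=.F........ | b=[1]
append(b, 3): bitmap=FFFF...... | b=[1, 0, 2, 3]
unlink(b): bitmap=.......... | 
create(c): bitmap=F......... | c=[0]
create(a): bitmap=FF........ | a=[1] c=[0]
append(c, 2): bitmap=FFFF...... | a=[1] c=[0, 2, 3]
append(a, 3): bitmap=FFFFFFF... | a=[1, 4, 5, 6] c=[0, 2, 3]
unlink(c): bitmap=.F..FFF... | a=[1, 4, 5, 6]

blocks(a) = [1, 4, 5, 6]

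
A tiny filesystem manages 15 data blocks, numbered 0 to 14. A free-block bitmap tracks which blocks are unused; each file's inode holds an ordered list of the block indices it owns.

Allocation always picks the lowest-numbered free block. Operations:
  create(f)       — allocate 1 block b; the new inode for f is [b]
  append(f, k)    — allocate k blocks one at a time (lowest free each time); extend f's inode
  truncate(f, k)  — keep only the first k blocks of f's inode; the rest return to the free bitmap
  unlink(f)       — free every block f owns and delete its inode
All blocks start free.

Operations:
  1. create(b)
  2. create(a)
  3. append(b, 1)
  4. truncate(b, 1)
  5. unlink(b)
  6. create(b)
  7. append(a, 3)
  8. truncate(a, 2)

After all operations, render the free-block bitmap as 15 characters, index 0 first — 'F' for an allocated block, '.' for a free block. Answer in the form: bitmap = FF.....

[1] create(b) — b=0 (map F..............)
[2] create(a) — a=1 b=0 (map FF.............)
[3] append(b, 1) — a=1 b=0,2 (map FFF............)
[4] truncate(b, 1) — a=1 b=0 (map FF.............)
[5] unlink(b) — a=1 (map .F.............)
[6] create(b) — a=1 b=0 (map FF.............)
[7] append(a, 3) — a=1,2,3,4 b=0 (map FFFFF..........)
[8] truncate(a, 2) — a=1,2 b=0 (map FFF............)

bitmap = FFF............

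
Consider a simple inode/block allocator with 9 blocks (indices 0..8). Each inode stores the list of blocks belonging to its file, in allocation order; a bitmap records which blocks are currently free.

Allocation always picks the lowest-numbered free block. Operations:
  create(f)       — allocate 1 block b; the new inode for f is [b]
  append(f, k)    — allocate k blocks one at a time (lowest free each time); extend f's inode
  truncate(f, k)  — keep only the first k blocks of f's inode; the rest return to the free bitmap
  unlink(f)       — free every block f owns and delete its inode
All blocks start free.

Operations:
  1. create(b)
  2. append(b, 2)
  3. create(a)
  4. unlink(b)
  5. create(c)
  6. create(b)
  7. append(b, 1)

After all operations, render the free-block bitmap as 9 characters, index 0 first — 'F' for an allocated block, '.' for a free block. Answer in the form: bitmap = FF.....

create(b): bitmap=F........ | b=[0]
append(b, 2): bitmap=FFF...... | b=[0, 1, 2]
create(a): bitmap=FFFF..... | a=[3] b=[0, 1, 2]
unlink(b): bitmap=...F..... | a=[3]
create(c): bitmap=F..F..... | a=[3] c=[0]
create(b): bitmap=FF.F..... | a=[3] b=[1] c=[0]
append(b, 1): bitmap=FFFF..... | a=[3] b=[1, 2] c=[0]

bitmap = FFFF.....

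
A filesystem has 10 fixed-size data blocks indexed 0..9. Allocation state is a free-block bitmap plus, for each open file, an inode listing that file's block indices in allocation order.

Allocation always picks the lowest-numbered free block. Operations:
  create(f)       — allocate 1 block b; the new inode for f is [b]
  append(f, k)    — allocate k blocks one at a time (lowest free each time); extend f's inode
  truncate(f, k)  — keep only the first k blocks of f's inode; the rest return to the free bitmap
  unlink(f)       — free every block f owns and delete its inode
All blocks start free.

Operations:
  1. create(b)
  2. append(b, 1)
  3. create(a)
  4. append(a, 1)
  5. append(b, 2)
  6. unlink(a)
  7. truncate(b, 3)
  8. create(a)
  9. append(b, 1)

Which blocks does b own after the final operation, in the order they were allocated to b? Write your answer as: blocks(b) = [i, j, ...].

blocks(b) = [0, 1, 4, 3]

create(b): bitmap=F......... | b=[0]
append(b, 1): bitmap=FF........ | b=[0, 1]
create(a): bitmap=FFF....... | a=[2] b=[0, 1]
append(a, 1): bitmap=FFFF...... | a=[2, 3] b=[0, 1]
append(b, 2): bitmap=FFFFFF.... | a=[2, 3] b=[0, 1, 4, 5]
unlink(a): bitmap=FF..FF.... | b=[0, 1, 4, 5]
truncate(b, 3): bitmap=FF..F..... | b=[0, 1, 4]
create(a): bitmap=FFF.F..... | a=[2] b=[0, 1, 4]
append(b, 1): bitmap=FFFFF..... | a=[2] b=[0, 1, 4, 3]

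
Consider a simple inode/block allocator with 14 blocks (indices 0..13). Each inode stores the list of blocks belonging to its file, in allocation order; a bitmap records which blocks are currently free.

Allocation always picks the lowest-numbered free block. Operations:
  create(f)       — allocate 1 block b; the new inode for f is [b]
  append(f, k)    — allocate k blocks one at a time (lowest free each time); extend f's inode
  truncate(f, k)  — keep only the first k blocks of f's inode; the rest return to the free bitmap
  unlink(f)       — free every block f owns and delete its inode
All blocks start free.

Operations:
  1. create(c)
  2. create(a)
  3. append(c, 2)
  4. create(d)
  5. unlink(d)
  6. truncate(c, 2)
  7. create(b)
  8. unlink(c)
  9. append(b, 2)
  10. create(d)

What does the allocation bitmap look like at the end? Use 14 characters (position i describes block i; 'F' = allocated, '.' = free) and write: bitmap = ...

bitmap = FFFFF.........

after create(c) → c:[0]  free=[F.............]
after create(a) → a:[1], c:[0]  free=[FF............]
after append(c, 2) → a:[1], c:[0, 2, 3]  free=[FFFF..........]
after create(d) → a:[1], c:[0, 2, 3], d:[4]  free=[FFFFF.........]
after unlink(d) → a:[1], c:[0, 2, 3]  free=[FFFF..........]
after truncate(c, 2) → a:[1], c:[0, 2]  free=[FFF...........]
after create(b) → a:[1], b:[3], c:[0, 2]  free=[FFFF..........]
after unlink(c) → a:[1], b:[3]  free=[.F.F..........]
after append(b, 2) → a:[1], b:[3, 0, 2]  free=[FFFF..........]
after create(d) → a:[1], b:[3, 0, 2], d:[4]  free=[FFFFF.........]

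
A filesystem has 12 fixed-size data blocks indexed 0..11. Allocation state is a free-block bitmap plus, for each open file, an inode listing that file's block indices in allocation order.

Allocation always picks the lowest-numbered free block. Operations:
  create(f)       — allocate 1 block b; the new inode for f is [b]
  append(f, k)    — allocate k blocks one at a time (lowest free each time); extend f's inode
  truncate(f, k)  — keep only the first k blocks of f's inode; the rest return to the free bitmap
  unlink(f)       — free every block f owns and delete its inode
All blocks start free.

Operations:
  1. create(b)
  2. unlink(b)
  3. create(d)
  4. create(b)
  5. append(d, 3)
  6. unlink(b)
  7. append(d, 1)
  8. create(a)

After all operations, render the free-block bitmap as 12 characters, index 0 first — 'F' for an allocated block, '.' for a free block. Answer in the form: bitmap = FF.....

create(b): bitmap=F........... | b=[0]
unlink(b): bitmap=............ | 
create(d): bitmap=F........... | d=[0]
create(b): bitmap=FF.......... | b=[1] d=[0]
append(d, 3): bitmap=FFFFF....... | b=[1] d=[0, 2, 3, 4]
unlink(b): bitmap=F.FFF....... | d=[0, 2, 3, 4]
append(d, 1): bitmap=FFFFF....... | d=[0, 2, 3, 4, 1]
create(a): bitmap=FFFFFF...... | a=[5] d=[0, 2, 3, 4, 1]

bitmap = FFFFFF......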